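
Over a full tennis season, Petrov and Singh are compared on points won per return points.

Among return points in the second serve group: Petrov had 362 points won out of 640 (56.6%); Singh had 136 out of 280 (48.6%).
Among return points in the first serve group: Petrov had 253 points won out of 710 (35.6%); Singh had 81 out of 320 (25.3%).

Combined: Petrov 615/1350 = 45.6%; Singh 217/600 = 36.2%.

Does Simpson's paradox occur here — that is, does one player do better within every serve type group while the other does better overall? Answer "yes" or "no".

Within each serve type level (second serve 56.6% vs 48.6%; first serve 35.6% vs 25.3%), Petrov has the higher rate every time. Pooled: 45.6% vs 36.2% — Petrov has the higher rate overall. They agree.

no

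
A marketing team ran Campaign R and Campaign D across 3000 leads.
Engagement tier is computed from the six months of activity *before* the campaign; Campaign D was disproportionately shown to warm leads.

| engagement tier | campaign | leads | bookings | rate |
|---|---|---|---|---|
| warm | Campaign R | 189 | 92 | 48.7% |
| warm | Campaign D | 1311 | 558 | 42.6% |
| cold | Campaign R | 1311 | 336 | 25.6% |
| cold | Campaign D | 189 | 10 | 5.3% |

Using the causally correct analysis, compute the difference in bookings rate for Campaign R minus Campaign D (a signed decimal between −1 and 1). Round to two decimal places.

+0.13

Here engagement tier is a common cause — it drives both which campaign a case falls under and the outcome. The crude comparison mixes populations; the stratum-specific rates are the causally relevant ones.
Adjusting over the population distribution of engagement tier: 0.500·(0.487−0.426) + 0.500·(0.256−0.053) = +0.132.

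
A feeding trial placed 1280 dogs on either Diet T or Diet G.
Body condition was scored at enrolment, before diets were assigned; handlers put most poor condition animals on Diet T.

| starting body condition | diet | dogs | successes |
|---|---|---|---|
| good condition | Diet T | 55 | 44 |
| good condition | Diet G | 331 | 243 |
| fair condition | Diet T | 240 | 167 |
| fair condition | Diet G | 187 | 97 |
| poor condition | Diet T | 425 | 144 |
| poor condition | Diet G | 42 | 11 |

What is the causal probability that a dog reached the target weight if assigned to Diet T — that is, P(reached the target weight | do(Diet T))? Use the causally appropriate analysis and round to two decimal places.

0.60

Diet T is higher inside every starting body condition stratum but Diet G is higher in aggregate. Whether to stratify depends on how starting body condition relates to the diet.
Starting body condition differs across diets for reasons unrelated to any effect of the diet itself, and it separately predicts the outcome — a classic confounder. We must compare within starting body condition levels.
Standardising Diet T to the population starting body condition mix: 0.302·44/55 + 0.334·167/240 + 0.365·144/425 = 0.597.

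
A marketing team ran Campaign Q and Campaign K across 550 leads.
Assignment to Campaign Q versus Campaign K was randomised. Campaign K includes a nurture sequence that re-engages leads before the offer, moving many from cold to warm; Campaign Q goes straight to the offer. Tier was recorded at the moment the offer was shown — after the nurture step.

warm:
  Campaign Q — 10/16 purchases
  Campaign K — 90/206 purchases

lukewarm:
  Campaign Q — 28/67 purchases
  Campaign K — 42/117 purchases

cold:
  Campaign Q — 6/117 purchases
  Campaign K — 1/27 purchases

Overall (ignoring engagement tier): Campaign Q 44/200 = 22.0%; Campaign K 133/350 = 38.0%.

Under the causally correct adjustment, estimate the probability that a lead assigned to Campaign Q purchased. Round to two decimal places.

0.22

Within every engagement tier level Campaign Q has the higher rate, yet pooled Campaign K does — Simpson's reversal.
Engagement tier here is a post-treatment variable shaped by the campaign; conditioning on it would introduce bias rather than remove it. The overall comparison is the causal one.
So P(outcome | do(Campaign Q)) is just the pooled rate for Campaign Q: 44/200 = 0.220.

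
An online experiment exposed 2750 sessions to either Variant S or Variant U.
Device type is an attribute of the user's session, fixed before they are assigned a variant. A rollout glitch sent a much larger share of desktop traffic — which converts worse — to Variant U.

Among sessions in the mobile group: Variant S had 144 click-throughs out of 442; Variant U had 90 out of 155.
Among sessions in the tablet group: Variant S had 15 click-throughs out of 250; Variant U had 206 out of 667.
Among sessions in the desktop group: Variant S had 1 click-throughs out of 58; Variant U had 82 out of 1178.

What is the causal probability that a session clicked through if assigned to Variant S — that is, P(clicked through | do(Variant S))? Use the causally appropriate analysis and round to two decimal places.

Here device type is a common cause — it drives both which variant a case falls under and the outcome. The crude comparison mixes populations; the stratum-specific rates are the causally relevant ones.
Standardising Variant S to the population device type mix: 0.217·144/442 + 0.333·15/250 + 0.449·1/58 = 0.098.

0.10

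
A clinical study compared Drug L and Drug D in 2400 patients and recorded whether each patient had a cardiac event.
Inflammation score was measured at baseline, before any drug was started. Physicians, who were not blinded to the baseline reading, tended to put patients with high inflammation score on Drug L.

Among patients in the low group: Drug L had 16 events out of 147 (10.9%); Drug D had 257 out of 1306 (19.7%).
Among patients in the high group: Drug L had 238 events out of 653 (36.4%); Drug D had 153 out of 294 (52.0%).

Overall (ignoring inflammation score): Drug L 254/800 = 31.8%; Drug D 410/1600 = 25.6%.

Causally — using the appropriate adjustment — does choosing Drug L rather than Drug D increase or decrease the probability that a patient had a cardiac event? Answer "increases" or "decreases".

decreases

Nothing the drug does changes inflammation score; the imbalance is an allocation artefact. With inflammation score also predicting the outcome, the pooled figure is confounded, and the within-stratum comparison is the causal one.
Within each level — low: 10.9% vs 19.7%; high: 36.4% vs 52.0% — Drug L is lower every time.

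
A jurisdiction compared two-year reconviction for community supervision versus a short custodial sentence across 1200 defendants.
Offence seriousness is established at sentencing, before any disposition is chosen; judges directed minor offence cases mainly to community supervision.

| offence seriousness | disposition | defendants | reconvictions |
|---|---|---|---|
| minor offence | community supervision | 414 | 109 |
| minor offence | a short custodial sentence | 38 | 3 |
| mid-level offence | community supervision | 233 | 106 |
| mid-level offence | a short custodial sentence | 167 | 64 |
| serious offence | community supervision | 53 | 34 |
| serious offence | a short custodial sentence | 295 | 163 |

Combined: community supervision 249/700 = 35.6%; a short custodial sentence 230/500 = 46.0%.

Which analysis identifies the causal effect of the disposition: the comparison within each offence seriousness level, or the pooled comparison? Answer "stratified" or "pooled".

stratified

Offence seriousness satisfies the back-door criterion: it is not a descendant of the disposition, and it blocks the spurious path from disposition to outcome. Adjusting for it (i.e., using the within-offence seriousness rates) gives the causal effect.
Within each level — minor offence: 26.3% vs 7.9%; mid-level offence: 45.5% vs 38.3%; serious offence: 64.2% vs 55.3% — a short custodial sentence is lower every time.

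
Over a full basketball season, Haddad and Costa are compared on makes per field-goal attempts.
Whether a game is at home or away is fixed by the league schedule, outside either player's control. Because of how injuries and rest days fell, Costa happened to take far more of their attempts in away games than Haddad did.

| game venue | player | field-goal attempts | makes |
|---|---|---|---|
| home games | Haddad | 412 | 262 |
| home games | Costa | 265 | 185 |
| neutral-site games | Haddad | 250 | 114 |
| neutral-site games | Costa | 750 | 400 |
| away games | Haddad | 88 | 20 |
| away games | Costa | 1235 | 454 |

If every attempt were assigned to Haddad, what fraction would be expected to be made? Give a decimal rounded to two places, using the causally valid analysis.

The game venue-specific comparison favours Costa throughout, but the pooled figures favour Haddad. The question is whether to condition on game venue.
The imbalance in game venue arose from how field-goal attempts were allocated, not from anything the player did; and game venue independently affects the outcome. The pooled gap is confounded — condition on game venue.
Standardising Haddad to the population game venue mix: 0.226·262/412 + 0.333·114/250 + 0.441·20/88 = 0.396.

0.40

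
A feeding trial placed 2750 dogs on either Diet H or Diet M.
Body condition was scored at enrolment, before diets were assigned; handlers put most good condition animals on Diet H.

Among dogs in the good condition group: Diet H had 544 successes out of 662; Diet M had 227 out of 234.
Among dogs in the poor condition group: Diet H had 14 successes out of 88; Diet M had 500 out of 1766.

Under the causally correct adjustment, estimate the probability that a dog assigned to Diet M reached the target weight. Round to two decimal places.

Starting body condition is set before the diet has any effect — it is not caused by the diet — and it independently drives the outcome. That makes it a confounder, so the causal comparison is within starting body condition levels.
Standardising Diet M to the population starting body condition mix: 0.326·227/234 + 0.674·500/1766 = 0.507.

0.51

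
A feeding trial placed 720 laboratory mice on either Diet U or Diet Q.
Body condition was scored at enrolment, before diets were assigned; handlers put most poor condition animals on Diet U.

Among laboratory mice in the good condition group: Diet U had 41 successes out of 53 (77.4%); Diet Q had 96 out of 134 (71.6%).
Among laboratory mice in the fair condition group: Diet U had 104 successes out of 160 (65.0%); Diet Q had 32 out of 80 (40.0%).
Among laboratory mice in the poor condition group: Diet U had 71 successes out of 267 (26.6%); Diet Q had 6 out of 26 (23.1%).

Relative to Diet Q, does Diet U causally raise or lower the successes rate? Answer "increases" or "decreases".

Since starting body condition is a pre-existing factor (not a product of the diet) and it affects the outcome on its own, it is a confounder. The stratified rates, not the pooled rate, identify the causal effect.
Within each level — good condition: 77.4% vs 71.6%; fair condition: 65.0% vs 40.0%; poor condition: 26.6% vs 23.1% — Diet U is higher every time.

increases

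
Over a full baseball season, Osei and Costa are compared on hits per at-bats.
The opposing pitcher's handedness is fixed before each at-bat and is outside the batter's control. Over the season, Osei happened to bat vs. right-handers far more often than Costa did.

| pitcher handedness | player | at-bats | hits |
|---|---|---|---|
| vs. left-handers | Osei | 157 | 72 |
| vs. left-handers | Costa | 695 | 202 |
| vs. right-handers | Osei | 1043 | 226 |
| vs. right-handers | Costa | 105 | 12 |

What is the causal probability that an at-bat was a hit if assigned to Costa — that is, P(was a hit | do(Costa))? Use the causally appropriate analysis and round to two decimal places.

The stratified and pooled comparisons disagree (Osei wins within each pitcher handedness; Costa wins overall), so the answer turns on the causal role of pitcher handedness.
Pitcher handedness satisfies the back-door criterion: it is not a descendant of the player, and it blocks the spurious path from player to outcome. Adjusting for it (i.e., using the within-pitcher handedness rates) gives the causal effect.
Standardising Costa to the population pitcher handedness mix: 0.426·202/695 + 0.574·12/105 = 0.189.

0.19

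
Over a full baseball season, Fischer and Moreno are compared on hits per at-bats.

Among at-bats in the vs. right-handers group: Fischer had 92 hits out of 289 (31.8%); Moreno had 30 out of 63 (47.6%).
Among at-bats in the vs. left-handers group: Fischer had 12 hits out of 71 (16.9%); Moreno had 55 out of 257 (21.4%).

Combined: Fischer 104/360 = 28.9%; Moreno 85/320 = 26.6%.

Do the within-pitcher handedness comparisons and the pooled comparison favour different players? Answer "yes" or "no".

Within each pitcher handedness level (vs. right-handers 31.8% vs 47.6%; vs. left-handers 16.9% vs 21.4%), Moreno has the higher rate every time. Pooled: 28.9% vs 26.6% — Fischer has the higher rate overall. The two comparisons disagree.

yes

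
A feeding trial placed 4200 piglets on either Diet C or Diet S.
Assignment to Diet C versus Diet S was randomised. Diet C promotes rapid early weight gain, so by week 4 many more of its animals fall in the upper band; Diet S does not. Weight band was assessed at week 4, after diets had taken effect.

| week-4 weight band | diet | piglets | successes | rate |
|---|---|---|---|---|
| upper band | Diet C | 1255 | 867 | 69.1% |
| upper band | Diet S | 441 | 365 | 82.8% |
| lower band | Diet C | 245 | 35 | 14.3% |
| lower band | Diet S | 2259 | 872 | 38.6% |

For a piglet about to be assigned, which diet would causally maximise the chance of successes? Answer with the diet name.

Diet C

Week-4 weight band is recorded after the diet and is itself shifted by it — it sits on the causal path from diet to outcome. Conditioning on a mediator would strip out part of the effect we want; the pooled comparison gives the total causal effect.
Pooled: Diet C 60.1% vs Diet S 45.8%; Diet C is higher overall.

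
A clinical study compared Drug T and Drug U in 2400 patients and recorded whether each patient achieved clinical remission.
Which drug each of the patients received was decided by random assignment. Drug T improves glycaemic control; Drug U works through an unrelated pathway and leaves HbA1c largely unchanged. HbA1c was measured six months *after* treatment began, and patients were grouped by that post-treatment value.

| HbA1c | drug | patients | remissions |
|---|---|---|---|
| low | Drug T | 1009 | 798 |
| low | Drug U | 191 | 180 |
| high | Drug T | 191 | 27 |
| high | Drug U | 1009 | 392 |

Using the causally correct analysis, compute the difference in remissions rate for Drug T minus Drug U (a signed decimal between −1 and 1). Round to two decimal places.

Drug U is higher inside every HbA1c stratum but Drug T is higher in aggregate. Whether to stratify depends on how HbA1c relates to the drug.
Because the drug influences HbA1c, HbA1c is a post-treatment mediator, not a confounder. Stratifying on it would bias the estimate; the causal effect is the crude pooled difference.
The causal difference is the pooled difference: 0.688 − 0.477 = +0.211.

+0.21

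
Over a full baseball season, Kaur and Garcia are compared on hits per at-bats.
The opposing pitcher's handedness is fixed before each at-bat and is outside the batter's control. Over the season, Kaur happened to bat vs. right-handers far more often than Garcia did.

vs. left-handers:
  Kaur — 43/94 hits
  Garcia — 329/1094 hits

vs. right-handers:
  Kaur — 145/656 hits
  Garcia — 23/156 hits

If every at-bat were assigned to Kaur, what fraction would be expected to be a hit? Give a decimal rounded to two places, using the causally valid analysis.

0.36

Pitcher handedness satisfies the back-door criterion: it is not a descendant of the player, and it blocks the spurious path from player to outcome. Adjusting for it (i.e., using the within-pitcher handedness rates) gives the causal effect.
Standardising Kaur to the population pitcher handedness mix: 0.594·43/94 + 0.406·145/656 = 0.361.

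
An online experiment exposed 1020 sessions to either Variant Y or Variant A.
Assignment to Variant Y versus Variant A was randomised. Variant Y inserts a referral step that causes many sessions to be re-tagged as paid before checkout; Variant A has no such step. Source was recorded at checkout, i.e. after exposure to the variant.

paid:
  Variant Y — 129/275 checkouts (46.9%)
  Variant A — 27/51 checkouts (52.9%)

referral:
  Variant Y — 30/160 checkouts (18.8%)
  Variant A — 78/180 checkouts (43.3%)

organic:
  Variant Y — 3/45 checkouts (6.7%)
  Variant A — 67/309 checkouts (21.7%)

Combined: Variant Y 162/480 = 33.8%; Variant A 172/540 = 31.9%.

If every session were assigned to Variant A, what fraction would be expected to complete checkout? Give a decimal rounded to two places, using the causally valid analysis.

0.32

The stratified and pooled comparisons disagree (Variant A wins within each traffic source; Variant Y wins overall), so the answer turns on the causal role of traffic source.
Traffic source here is a post-treatment variable shaped by the variant; conditioning on it would introduce bias rather than remove it. The overall comparison is the causal one.
So P(outcome | do(Variant A)) is just the pooled rate for Variant A: 172/540 = 0.319.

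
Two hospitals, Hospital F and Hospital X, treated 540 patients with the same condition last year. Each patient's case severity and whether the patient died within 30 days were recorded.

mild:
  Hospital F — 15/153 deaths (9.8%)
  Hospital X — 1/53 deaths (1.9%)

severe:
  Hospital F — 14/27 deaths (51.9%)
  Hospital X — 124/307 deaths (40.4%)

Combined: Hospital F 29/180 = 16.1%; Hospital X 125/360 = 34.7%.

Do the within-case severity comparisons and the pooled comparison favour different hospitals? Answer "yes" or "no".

Within each case severity level (mild 9.8% vs 1.9%; severe 51.9% vs 40.4%), Hospital X has the lower rate every time. Pooled: 16.1% vs 34.7% — Hospital F has the lower rate overall. The two comparisons disagree.

yes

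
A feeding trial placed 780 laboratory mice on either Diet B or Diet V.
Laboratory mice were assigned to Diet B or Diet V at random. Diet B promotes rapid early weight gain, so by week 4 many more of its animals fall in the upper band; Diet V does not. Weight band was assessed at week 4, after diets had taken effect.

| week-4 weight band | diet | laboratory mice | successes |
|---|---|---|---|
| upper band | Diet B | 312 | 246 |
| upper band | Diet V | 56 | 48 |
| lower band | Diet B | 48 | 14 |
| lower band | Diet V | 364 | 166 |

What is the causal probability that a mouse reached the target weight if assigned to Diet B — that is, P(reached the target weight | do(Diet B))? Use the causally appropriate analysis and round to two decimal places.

0.72

Diet V is higher inside every week-4 weight band stratum but Diet B is higher in aggregate. Whether to stratify depends on how week-4 weight band relates to the diet.
Week-4 weight band is recorded after the diet and is itself shifted by it — it sits on the causal path from diet to outcome. Conditioning on a mediator would strip out part of the effect we want; the pooled comparison gives the total causal effect.
So P(outcome | do(Diet B)) is just the pooled rate for Diet B: 260/360 = 0.722.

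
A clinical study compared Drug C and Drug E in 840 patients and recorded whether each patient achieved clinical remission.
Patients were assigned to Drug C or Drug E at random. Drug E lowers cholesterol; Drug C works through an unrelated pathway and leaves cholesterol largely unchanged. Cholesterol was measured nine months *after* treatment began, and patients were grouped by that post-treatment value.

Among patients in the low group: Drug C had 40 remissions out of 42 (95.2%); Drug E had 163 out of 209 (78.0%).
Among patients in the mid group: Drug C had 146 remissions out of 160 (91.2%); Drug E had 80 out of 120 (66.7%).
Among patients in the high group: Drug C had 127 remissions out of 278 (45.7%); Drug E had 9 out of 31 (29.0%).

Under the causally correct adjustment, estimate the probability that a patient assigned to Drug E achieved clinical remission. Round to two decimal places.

0.70

Cholesterol is downstream of the drug. One should not condition on a consequence of treatment, so the overall rates are the right comparison.
So P(outcome | do(Drug E)) is just the pooled rate for Drug E: 252/360 = 0.700.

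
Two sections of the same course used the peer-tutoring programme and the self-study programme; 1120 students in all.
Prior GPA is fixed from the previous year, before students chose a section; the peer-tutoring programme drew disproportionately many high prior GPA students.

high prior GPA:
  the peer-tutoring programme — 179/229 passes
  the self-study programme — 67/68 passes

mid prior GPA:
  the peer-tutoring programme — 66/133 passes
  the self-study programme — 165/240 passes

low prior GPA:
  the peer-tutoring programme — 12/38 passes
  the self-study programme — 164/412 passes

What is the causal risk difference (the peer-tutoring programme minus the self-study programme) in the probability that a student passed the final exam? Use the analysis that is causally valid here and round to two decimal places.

-0.15

Within every prior GPA band level the self-study programme has the higher rate, yet pooled the peer-tutoring programme does — Simpson's reversal.
The imbalance in prior GPA band arose from how students were allocated, not from anything the teaching method did; and prior GPA band independently affects the outcome. The pooled gap is confounded — condition on prior GPA band.
Adjusting over the population distribution of prior GPA band: 0.265·(0.782−0.985) + 0.333·(0.496−0.688) + 0.402·(0.316−0.398) = -0.151.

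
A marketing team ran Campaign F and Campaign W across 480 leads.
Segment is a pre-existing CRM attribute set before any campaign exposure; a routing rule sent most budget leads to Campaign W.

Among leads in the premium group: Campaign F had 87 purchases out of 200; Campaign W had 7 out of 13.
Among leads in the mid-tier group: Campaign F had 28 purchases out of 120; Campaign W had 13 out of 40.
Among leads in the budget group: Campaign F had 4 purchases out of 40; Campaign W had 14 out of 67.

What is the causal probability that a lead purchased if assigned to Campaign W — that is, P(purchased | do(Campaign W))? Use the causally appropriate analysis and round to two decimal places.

Customer segment satisfies the back-door criterion: it is not a descendant of the campaign, and it blocks the spurious path from campaign to outcome. Adjusting for it (i.e., using the within-customer segment rates) gives the causal effect.
Standardising Campaign W to the population customer segment mix: 0.444·7/13 + 0.333·13/40 + 0.223·14/67 = 0.394.

0.39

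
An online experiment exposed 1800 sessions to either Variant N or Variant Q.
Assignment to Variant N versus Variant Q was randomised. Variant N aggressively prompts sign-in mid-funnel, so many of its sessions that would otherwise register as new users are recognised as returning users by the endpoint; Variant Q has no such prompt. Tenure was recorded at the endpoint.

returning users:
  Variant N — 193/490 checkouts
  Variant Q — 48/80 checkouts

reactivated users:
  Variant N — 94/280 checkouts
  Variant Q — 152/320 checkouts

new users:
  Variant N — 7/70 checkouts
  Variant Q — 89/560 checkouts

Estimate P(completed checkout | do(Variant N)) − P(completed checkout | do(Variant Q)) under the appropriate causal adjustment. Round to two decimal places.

The distribution of user tenure is itself part of what the variant does — it is an intermediate outcome. Holding it fixed would remove that part of the effect; the total effect is the pooled difference.
The causal difference is the pooled difference: 0.350 − 0.301 = +0.049.

+0.05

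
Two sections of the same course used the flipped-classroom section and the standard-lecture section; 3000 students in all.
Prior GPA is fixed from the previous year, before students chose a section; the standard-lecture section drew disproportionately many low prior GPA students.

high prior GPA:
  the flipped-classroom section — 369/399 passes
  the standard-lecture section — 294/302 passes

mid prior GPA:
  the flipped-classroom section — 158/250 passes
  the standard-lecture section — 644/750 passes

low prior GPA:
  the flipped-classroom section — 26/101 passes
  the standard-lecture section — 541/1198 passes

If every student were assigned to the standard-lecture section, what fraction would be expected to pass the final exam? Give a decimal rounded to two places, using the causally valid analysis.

0.71

The stratified and pooled comparisons disagree (the standard-lecture section wins within each prior GPA band; the flipped-classroom section wins overall), so the answer turns on the causal role of prior GPA band.
Nothing the teaching method does changes prior GPA band; the imbalance is an allocation artefact. With prior GPA band also predicting the outcome, the pooled figure is confounded, and the within-stratum comparison is the causal one.
Standardising the standard-lecture section to the population prior GPA band mix: 0.234·294/302 + 0.333·644/750 + 0.433·541/1198 = 0.709.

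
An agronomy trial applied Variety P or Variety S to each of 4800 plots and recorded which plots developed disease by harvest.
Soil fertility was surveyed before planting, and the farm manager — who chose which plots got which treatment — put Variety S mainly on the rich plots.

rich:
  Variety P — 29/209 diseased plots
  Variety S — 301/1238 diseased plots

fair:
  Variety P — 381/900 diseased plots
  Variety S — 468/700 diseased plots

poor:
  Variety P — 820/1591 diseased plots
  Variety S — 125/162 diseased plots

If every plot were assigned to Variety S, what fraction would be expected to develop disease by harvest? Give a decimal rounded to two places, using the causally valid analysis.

0.58

Within every soil fertility level Variety P has the lower rate, yet pooled Variety S does — Simpson's reversal.
Soil fertility differs across varietys for reasons unrelated to any effect of the variety itself, and it separately predicts the outcome — a classic confounder. We must compare within soil fertility levels.
Standardising Variety S to the population soil fertility mix: 0.301·301/1238 + 0.333·468/700 + 0.365·125/162 = 0.578.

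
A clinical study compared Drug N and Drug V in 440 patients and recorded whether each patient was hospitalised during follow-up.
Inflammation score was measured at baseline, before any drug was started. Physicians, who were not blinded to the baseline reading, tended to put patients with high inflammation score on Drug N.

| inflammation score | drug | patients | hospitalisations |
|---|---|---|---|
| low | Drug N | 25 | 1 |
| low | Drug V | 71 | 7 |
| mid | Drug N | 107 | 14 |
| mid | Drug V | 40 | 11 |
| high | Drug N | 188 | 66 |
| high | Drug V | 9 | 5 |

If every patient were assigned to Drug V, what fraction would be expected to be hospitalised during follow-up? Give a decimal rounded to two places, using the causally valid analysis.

0.36

The imbalance in inflammation score arose from how patients were allocated, not from anything the drug did; and inflammation score independently affects the outcome. The pooled gap is confounded — condition on inflammation score.
Standardising Drug V to the population inflammation score mix: 0.218·7/71 + 0.334·11/40 + 0.448·5/9 = 0.362.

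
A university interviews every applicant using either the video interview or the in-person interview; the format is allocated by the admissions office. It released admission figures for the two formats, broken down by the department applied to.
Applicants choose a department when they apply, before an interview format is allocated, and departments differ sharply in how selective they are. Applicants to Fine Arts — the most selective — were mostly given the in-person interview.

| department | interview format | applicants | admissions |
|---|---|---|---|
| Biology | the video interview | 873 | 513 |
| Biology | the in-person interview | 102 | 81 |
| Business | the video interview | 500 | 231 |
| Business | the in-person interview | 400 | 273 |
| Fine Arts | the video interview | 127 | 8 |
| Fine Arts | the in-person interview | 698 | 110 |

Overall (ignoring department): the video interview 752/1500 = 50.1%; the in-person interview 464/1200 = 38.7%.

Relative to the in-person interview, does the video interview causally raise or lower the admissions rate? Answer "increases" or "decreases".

Nothing the interview format does changes department; the imbalance is an allocation artefact. With department also predicting the outcome, the pooled figure is confounded, and the within-stratum comparison is the causal one.
Within each level — Biology: 58.8% vs 79.4%; Business: 46.2% vs 68.2%; Fine Arts: 6.3% vs 15.8% — the in-person interview is higher every time.

decreases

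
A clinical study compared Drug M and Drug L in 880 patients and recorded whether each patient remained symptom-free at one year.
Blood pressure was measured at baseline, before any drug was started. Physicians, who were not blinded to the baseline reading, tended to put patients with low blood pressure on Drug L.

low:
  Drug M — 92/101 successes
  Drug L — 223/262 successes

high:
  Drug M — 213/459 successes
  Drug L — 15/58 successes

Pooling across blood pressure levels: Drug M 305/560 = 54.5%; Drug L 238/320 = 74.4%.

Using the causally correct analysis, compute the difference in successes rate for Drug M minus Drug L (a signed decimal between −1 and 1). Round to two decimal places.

+0.15

Drug M is higher inside every blood pressure stratum but Drug L is higher in aggregate. Whether to stratify depends on how blood pressure relates to the drug.
Since blood pressure is a pre-existing factor (not a product of the drug) and it affects the outcome on its own, it is a confounder. The stratified rates, not the pooled rate, identify the causal effect.
Adjusting over the population distribution of blood pressure: 0.412·(0.911−0.851) + 0.588·(0.464−0.259) = +0.145.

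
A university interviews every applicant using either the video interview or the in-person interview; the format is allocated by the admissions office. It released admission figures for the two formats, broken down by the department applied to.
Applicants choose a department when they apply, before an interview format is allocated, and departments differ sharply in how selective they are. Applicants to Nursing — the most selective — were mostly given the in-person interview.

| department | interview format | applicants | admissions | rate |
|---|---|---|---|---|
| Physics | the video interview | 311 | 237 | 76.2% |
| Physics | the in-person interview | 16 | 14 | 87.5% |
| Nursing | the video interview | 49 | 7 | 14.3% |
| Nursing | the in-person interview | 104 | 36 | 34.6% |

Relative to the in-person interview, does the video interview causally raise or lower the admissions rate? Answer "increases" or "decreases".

decreases

The department-specific comparison favours the in-person interview throughout, but the pooled figures favour the video interview. The question is whether to condition on department.
Department is set before the interview format has any effect — it is not caused by the interview format — and it independently drives the outcome. That makes it a confounder, so the causal comparison is within department levels.
Within each level — Physics: 76.2% vs 87.5%; Nursing: 14.3% vs 34.6% — the in-person interview is higher every time.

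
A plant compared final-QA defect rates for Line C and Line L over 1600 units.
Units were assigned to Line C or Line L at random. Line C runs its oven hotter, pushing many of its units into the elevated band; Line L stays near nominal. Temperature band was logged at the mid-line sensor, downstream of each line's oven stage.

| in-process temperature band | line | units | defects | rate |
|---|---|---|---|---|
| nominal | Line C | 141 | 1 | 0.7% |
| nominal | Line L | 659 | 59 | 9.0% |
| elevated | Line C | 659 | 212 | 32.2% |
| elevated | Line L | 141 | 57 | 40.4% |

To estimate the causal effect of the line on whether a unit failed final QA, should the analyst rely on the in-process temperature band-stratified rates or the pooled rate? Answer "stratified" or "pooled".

pooled

In-process temperature band lies on the pathway line → in-process temperature band → outcome, so adjusting for it blocks the indirect effect. For the total causal effect of line, use the unadjusted pooled rates.
Pooled: Line C 26.6% vs Line L 14.5%; Line L is lower overall.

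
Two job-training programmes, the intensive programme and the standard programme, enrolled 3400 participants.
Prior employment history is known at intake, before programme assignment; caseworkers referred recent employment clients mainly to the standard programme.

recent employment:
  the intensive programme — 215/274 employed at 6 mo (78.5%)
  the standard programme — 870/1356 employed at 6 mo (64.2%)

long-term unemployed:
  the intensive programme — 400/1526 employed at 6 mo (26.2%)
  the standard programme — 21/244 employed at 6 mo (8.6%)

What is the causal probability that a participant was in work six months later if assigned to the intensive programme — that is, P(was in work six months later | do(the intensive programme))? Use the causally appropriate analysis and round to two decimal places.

Prior employment history is set before the programme has any effect — it is not caused by the programme — and it independently drives the outcome. That makes it a confounder, so the causal comparison is within prior employment history levels.
Standardising the intensive programme to the population prior employment history mix: 0.479·215/274 + 0.521·400/1526 = 0.513.

0.51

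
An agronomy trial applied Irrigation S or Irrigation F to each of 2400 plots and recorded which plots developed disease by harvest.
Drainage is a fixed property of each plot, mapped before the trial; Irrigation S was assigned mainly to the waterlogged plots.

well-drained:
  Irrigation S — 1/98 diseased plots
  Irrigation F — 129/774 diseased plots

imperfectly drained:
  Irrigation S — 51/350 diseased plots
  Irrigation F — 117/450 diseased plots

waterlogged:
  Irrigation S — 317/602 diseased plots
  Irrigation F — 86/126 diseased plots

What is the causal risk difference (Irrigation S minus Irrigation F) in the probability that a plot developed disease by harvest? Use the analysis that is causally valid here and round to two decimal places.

-0.14

Field drainage is set before the irrigation has any effect — it is not caused by the irrigation — and it independently drives the outcome. That makes it a confounder, so the causal comparison is within field drainage levels.
Adjusting over the population distribution of field drainage: 0.363·(0.010−0.167) + 0.333·(0.146−0.260) + 0.303·(0.527−0.683) = -0.142.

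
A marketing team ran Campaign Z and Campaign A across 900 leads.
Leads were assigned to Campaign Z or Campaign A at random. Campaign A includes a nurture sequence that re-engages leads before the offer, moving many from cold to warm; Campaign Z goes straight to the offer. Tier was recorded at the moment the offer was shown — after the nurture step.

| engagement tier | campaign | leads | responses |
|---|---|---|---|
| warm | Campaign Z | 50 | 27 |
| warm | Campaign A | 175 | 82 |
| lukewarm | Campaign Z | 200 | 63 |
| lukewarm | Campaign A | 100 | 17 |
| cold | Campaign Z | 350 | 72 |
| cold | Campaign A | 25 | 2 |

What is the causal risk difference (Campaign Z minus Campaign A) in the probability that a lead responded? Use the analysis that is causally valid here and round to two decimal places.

-0.07

The stratified and pooled comparisons disagree (Campaign Z wins within each engagement tier; Campaign A wins overall), so the answer turns on the causal role of engagement tier.
Engagement tier is downstream of the campaign. One should not condition on a consequence of treatment, so the overall rates are the right comparison.
The causal difference is the pooled difference: 0.270 − 0.337 = -0.067.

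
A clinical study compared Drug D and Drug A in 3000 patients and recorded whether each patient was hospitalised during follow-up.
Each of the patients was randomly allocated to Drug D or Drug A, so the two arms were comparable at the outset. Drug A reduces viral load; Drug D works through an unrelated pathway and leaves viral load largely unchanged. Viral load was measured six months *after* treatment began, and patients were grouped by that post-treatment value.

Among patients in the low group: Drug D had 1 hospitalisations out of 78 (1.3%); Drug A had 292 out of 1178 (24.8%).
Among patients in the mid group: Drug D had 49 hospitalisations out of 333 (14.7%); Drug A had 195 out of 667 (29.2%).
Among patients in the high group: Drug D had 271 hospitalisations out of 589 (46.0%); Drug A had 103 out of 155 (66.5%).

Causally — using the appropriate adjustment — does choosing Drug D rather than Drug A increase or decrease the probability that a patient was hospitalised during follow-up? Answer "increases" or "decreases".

The viral load-specific comparison favours Drug D throughout, but the pooled figures favour Drug A. The question is whether to condition on viral load.
Viral load is downstream of the drug. One should not condition on a consequence of treatment, so the overall rates are the right comparison.
Pooled: Drug D 32.1% vs Drug A 29.5%; Drug A is lower overall.

increases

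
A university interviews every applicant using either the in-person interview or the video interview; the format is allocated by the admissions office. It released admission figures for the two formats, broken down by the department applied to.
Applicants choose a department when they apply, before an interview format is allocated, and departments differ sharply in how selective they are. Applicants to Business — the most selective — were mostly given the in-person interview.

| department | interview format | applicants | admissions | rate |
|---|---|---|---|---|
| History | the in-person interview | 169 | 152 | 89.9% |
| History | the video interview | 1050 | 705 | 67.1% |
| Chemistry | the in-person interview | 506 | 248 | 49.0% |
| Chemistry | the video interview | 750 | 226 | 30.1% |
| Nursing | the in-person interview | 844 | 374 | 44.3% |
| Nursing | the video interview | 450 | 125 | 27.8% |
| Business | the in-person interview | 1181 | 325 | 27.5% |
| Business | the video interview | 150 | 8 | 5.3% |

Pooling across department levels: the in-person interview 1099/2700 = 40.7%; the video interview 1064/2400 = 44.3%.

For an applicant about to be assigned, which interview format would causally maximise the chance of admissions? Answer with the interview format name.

the in-person interview

The stratified and pooled comparisons disagree (the in-person interview wins within each department; the video interview wins overall), so the answer turns on the causal role of department.
Department is set before the interview format has any effect — it is not caused by the interview format — and it independently drives the outcome. That makes it a confounder, so the causal comparison is within department levels.
Within each level — History: 89.9% vs 67.1%; Chemistry: 49.0% vs 30.1%; Nursing: 44.3% vs 27.8%; Business: 27.5% vs 5.3% — the in-person interview is higher every time.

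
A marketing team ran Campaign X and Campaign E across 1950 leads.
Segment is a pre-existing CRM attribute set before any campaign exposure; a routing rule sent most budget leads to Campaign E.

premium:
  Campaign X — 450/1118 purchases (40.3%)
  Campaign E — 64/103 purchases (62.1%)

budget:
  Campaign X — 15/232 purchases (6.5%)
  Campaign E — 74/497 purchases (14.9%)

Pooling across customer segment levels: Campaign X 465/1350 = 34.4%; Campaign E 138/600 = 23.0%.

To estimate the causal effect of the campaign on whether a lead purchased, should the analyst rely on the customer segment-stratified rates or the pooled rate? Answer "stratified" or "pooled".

Campaign E is higher inside every customer segment stratum but Campaign X is higher in aggregate. Whether to stratify depends on how customer segment relates to the campaign.
Customer segment is set before the campaign has any effect — it is not caused by the campaign — and it independently drives the outcome. That makes it a confounder, so the causal comparison is within customer segment levels.
Within each level — premium: 40.3% vs 62.1%; budget: 6.5% vs 14.9% — Campaign E is higher every time.

stratified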